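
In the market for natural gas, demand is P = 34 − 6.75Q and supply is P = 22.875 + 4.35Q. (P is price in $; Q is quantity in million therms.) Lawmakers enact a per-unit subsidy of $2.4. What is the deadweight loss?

$0.26 million

Competitive equilibrium: 34 − 6.75Q = 22.875 + 4.35Q → Q* = 1.0023, P* = 27.2348.
The subsidy lowers effective supply by 2.4: P = 20.475 + 4.35Q.
New quantity: 34 − 6.75Q = 20.475 + 4.35Q → Q' = 1.2185.
Overproduction ΔQ = 1.2185 − 1.0023 = 0.2162; wedge = subsidy = 2.4.
The triangle = ½ × 0.2162 × 2.4 = $0.26 million.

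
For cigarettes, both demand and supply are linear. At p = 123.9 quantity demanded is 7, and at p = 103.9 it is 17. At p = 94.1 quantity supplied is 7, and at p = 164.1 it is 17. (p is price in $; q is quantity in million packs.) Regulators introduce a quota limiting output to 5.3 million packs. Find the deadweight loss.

$113 million

Demand slope = (103.9 − 123.9)/(17 − 7) = −2, so p = 137.9 − 2q.
Supply slope = (164.1 − 94.1)/(17 − 7) = 7, so p = 45.1 + 7q.
Competitive equilibrium: 137.9 − 2q = 45.1 + 7q → q* = 10.3111, p* = 117.2778.
At q = 5.3: demand price = 137.9 − 2·5.3 = 127.3; supply price = 45.1 + 7·5.3 = 82.2.
Δq = 10.3111 − 5.3 = 5.0111; wedge = 127.3 − 82.2 = 45.1.
The triangle = ½ × 5.0111 × 45.1 = $113 million.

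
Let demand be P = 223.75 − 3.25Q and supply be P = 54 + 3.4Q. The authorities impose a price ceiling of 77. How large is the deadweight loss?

1170.39

Competitive equilibrium: 223.75 − 3.25Q = 54 + 3.4Q → Q* = 25.5263, P* = 140.7895.
At the ceiling P = 77, quantity supplied = (77 − 54)/3.4 = 6.7647.
Willingness to pay at Q' = 6.7647: 223.75 − 3.25·6.7647 = 201.7647.
ΔQ = 25.5263 − 6.7647 = 18.7616; wedge = 201.7647 − 77 = 124.7647.
DWL = ½ × 18.7616 × 124.7647 = 1170.39.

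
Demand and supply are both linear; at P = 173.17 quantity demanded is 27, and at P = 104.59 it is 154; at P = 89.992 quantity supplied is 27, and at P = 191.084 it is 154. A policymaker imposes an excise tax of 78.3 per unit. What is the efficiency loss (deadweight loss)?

2294.49

Demand slope = (104.59 − 173.17)/(154 − 27) = −0.54, so P = 187.75 − 0.54Q.
Supply slope = (191.084 − 89.992)/(154 − 27) = 0.796, so P = 68.5 + 0.796Q.
Competitive equilibrium: 187.75 − 0.54Q = 68.5 + 0.796Q → Q* = 89.25898, P* = 139.55015.
With the tax, the buyer price exceeds the seller price by 78.3: (187.75 − 0.54Q) − (68.5 + 0.796Q) = 78.3 → Q' = 30.6512.
ΔQ = 89.25898 − 30.6512 = 58.60778; the wedge equals the tax, 78.3.
The triangle = ½ × 58.60778 × 78.3 = 2294.49.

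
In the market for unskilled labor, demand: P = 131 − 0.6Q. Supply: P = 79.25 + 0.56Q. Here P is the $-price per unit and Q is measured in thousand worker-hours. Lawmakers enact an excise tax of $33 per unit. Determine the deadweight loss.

Competitive equilibrium: 131 − 0.6Q = 79.25 + 0.56Q → Q* = 44.6121, P* = 104.2328.
With the tax, the buyer price exceeds the seller price by 33: (131 − 0.6Q) − (79.25 + 0.56Q) = 33 → Q' = 16.1638.
ΔQ = 44.6121 − 16.1638 = 28.4483; the wedge equals the tax, 33.
Welfare loss = ½ × 28.4483 × 33 = $469.40 thousand.

$469.40 thousand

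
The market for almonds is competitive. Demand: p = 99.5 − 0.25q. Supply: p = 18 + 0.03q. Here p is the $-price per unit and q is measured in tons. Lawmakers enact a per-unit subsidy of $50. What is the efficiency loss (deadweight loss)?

Competitive equilibrium: 99.5 − 0.25q = 18 + 0.03q → q* = 291.0714, p* = 26.7321.
The subsidy lowers effective supply by 50: p = 0.03q − 32.
New quantity: 99.5 − 0.25q = 0.03q − 32 → q' = 469.6429.
Overproduction Δq = 469.6429 − 291.0714 = 178.5715; wedge = subsidy = 50.
Welfare loss = ½ × 178.5715 × 50 = $4464.29.

$4464.29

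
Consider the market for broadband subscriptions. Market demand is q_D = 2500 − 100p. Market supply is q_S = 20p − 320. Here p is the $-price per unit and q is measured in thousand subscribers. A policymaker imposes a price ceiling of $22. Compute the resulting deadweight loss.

$27 thousand

In inverse form: demand p = 25 − 0.01q, supply p = 16 + 0.05q.
Competitive equilibrium: 25 − 0.01q = 16 + 0.05q → q* = 150, p* = 23.5.
At the ceiling p = 22, quantity supplied = (22 − 16)/0.05 = 120.
Willingness to pay at q' = 120: 25 − 0.01·120 = 23.8.
Δq = 150 − 120 = 30; wedge = 23.8 − 22 = 1.8.
DWL = ½ × 30 × 1.8 = $27 thousand.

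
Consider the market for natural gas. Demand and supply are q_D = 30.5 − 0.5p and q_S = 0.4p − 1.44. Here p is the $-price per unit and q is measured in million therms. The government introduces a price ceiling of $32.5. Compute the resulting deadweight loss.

$3.22 million

In inverse form: demand p = 61 − 2q, supply p = 3.6 + 2.5q.
Competitive equilibrium: 61 − 2q = 3.6 + 2.5q → q* = 12.7556, p* = 35.4889.
At the ceiling p = 32.5, quantity supplied = (32.5 − 3.6)/2.5 = 11.56.
Willingness to pay at q' = 11.56: 61 − 2·11.56 = 37.88.
Δq = 12.7556 − 11.56 = 1.1956; wedge = 37.88 − 32.5 = 5.38.
DWL = ½ × 1.1956 × 5.38 = $3.22 million.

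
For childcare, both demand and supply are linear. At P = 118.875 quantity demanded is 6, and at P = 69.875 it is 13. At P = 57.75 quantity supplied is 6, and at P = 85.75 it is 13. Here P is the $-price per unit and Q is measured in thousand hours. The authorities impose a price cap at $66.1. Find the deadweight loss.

$66.20 thousand

Demand slope = (69.875 − 118.875)/(13 − 6) = −7, so P = 160.875 − 7Q.
Supply slope = (85.75 − 57.75)/(13 − 6) = 4, so P = 33.75 + 4Q.
Competitive equilibrium: 160.875 − 7Q = 33.75 + 4Q → Q* = 11.5568, P* = 79.9773.
At the ceiling P = 66.1, quantity supplied = (66.1 − 33.75)/4 = 8.0875.
Willingness to pay at Q' = 8.0875: 160.875 − 7·8.0875 = 104.2625.
ΔQ = 11.5568 − 8.0875 = 3.4693; wedge = 104.2625 − 66.1 = 38.1625.
The triangle = ½ × 3.4693 × 38.1625 = $66.20 thousand.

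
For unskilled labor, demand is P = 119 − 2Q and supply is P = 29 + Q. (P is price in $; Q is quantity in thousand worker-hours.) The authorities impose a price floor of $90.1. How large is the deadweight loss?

$362.70 thousand

Competitive equilibrium: 119 − 2Q = 29 + Q → Q* = 30, P* = 59.
At the floor P = 90.1, quantity demanded = (119 − 90.1)/2 = 14.45.
Sellers' marginal cost at Q' = 14.45: 29 + 1·14.45 = 43.45.
ΔQ = 30 − 14.45 = 15.55; wedge = 90.1 − 43.45 = 46.65.
The triangle = ½ × 15.55 × 46.65 = $362.70 thousand.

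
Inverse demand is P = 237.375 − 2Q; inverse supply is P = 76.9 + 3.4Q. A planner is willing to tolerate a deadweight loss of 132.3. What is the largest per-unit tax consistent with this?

Competitive equilibrium: 237.375 − 2Q = 76.9 + 3.4Q → Q* = 29.7176, P* = 177.9398.
A tax t gives ΔQ = t/5.4 and wedge t, so DWL = t²/10.8.
t²/10.8 = 132.3 → t² = 1428.84 → t = 37.8.

37.8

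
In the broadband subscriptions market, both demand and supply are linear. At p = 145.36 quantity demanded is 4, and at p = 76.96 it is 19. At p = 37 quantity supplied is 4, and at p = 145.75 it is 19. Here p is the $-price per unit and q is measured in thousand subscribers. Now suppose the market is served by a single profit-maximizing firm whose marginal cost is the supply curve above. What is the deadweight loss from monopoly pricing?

$79.54 thousand

Demand slope = (76.96 − 145.36)/(19 − 4) = −4.56, so p = 163.6 − 4.56q.
Supply slope = (145.75 − 37)/(19 − 4) = 7.25, so p = 8 + 7.25q.
Competitive equilibrium: 163.6 − 4.56q = 8 + 7.25q → q* = 13.1753, p* = 103.5207.
Marginal revenue: MR = 163.6 − 9.12q. Set MR = MC: 163.6 − 9.12q = 8 + 7.25q → q_m = 9.5052.
Price p_m = 163.6 − 4.56·9.5052 = 120.2563; MC(q_m) = 8 + 7.25·9.5052 = 76.9127.
Competitive q* = 13.1753, so Δq = 3.6701; wedge = 120.2563 − 76.9127 = 43.3436.
Welfare loss = ½ × 3.6701 × 43.3436 = $79.54 thousand.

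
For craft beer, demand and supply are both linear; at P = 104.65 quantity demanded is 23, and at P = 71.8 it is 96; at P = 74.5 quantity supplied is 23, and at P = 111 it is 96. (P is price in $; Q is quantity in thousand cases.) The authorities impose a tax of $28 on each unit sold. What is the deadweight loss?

$412.63 thousand

Demand slope = (71.8 − 104.65)/(96 − 23) = −0.45, so P = 115 − 0.45Q.
Supply slope = (111 − 74.5)/(96 − 23) = 0.5, so P = 63 + 0.5Q.
Competitive equilibrium: 115 − 0.45Q = 63 + 0.5Q → Q* = 54.7368, P* = 90.3684.
With the tax, the buyer price exceeds the seller price by 28: (115 − 0.45Q) − (63 + 0.5Q) = 28 → Q' = 25.2632.
ΔQ = 54.7368 − 25.2632 = 29.4736; the wedge equals the tax, 28.
DWL = ½ × 29.4736 × 28 = $412.63 thousand.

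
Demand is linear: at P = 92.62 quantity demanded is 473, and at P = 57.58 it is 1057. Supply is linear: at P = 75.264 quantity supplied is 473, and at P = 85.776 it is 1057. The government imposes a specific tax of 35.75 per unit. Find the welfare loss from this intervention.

Demand slope = (57.58 − 92.62)/(1057 − 473) = −0.06, so P = 121 − 0.06Q.
Supply slope = (85.776 − 75.264)/(1057 − 473) = 0.018, so P = 66.75 + 0.018Q.
Competitive equilibrium: 121 − 0.06Q = 66.75 + 0.018Q → Q* = 695.5128, P* = 79.2692.
With the tax, the buyer price exceeds the seller price by 35.75: (121 − 0.06Q) − (66.75 + 0.018Q) = 35.75 → Q' = 237.1795.
ΔQ = 695.5128 − 237.1795 = 458.3333; the wedge equals the tax, 35.75.
DWL = ½ × 458.3333 × 35.75 = 8192.71.

8192.71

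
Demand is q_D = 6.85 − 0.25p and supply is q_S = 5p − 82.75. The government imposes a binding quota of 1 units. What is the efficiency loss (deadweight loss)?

5.26

In inverse form: demand p = 27.4 − 4q, supply p = 16.55 + 0.2q.
Competitive equilibrium: 27.4 − 4q = 16.55 + 0.2q → q* = 2.5833, p* = 17.0667.
At q = 1: demand price = 27.4 − 4·1 = 23.4; supply price = 16.55 + 0.2·1 = 16.75.
Δq = 2.5833 − 1 = 1.5833; wedge = 23.4 − 16.75 = 6.65.
Deadweight loss = ½ × 1.5833 × 6.65 = 5.26.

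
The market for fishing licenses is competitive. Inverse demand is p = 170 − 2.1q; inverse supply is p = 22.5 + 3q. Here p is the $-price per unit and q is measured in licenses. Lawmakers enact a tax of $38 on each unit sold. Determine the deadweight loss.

Competitive equilibrium: 170 − 2.1q = 22.5 + 3q → q* = 28.9216, p* = 109.2647.
With the tax, the buyer price exceeds the seller price by 38: (170 − 2.1q) − (22.5 + 3q) = 38 → q' = 21.4706.
Δq = 28.9216 − 21.4706 = 7.451; the wedge equals the tax, 38.
DWL = ½ × 7.451 × 38 = $141.57.

$141.57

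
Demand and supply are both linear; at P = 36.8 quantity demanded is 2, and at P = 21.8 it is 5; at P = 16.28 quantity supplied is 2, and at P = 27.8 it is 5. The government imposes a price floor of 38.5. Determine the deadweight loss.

Demand slope = (21.8 − 36.8)/(5 − 2) = −5, so P = 46.8 − 5Q.
Supply slope = (27.8 − 16.28)/(5 − 2) = 3.84, so P = 8.6 + 3.84Q.
Competitive equilibrium: 46.8 − 5Q = 8.6 + 3.84Q → Q* = 4.3213, P* = 25.1937.
At the floor P = 38.5, quantity demanded = (46.8 − 38.5)/5 = 1.66.
Sellers' marginal cost at Q' = 1.66: 8.6 + 3.84·1.66 = 14.9744.
ΔQ = 4.3213 − 1.66 = 2.6613; wedge = 38.5 − 14.9744 = 23.5256.
The triangle = ½ × 2.6613 × 23.5256 = 31.30.

31.30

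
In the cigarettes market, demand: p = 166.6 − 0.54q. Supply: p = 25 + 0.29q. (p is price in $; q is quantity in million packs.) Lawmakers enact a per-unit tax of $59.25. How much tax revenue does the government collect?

$5878.60 million

Competitive equilibrium: 166.6 − 0.54q = 25 + 0.29q → q* = 170.6024, p* = 74.4747.
With the tax, the buyer price exceeds the seller price by 59.25: (166.6 − 0.54q) − (25 + 0.29q) = 59.25 → q' = 99.2169.
Tax revenue = 59.25 × 99.2169 = $5878.60 million.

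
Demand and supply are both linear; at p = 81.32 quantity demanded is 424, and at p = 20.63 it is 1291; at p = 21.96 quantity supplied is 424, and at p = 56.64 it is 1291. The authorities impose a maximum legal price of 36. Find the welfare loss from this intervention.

1957.10

Demand slope = (20.63 − 81.32)/(1291 − 424) = −0.07, so p = 111 − 0.07q.
Supply slope = (56.64 − 21.96)/(1291 − 424) = 0.04, so p = 5 + 0.04q.
Competitive equilibrium: 111 − 0.07q = 5 + 0.04q → q* = 963.6364, p* = 43.5455.
At the ceiling p = 36, quantity supplied = (36 − 5)/0.04 = 775.
Willingness to pay at q' = 775: 111 − 0.07·775 = 56.75.
Δq = 963.6364 − 775 = 188.6364; wedge = 56.75 − 36 = 20.75.
The triangle = ½ × 188.6364 × 20.75 = 1957.10.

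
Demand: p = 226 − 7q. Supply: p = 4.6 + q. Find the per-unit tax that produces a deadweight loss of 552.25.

Competitive equilibrium: 226 − 7q = 4.6 + q → q* = 27.675, p* = 32.275.
A tax t gives Δq = t/8 and wedge t, so DWL = t²/16.
t²/16 = 552.25 → t² = 8836 → t = 94.

94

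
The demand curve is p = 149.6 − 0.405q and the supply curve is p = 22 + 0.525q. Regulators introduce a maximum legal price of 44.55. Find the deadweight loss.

4130.79

Competitive equilibrium: 149.6 − 0.405q = 22 + 0.525q → q* = 137.2043, p* = 94.0323.
At the ceiling p = 44.55, quantity supplied = (44.55 − 22)/0.525 = 42.9524.
Willingness to pay at q' = 42.9524: 149.6 − 0.405·42.9524 = 132.2043.
Δq = 137.2043 − 42.9524 = 94.2519; wedge = 132.2043 − 44.55 = 87.6543.
DWL = ½ × 94.2519 × 87.6543 = 4130.79.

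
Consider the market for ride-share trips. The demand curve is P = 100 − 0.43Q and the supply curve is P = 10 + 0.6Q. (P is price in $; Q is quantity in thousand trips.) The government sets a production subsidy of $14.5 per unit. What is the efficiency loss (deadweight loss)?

Competitive equilibrium: 100 − 0.43Q = 10 + 0.6Q → Q* = 87.3786, P* = 62.4272.
The subsidy lowers effective supply by 14.5: P = 0.6Q − 4.5.
New quantity: 100 − 0.43Q = 0.6Q − 4.5 → Q' = 101.4563.
Overproduction ΔQ = 101.4563 − 87.3786 = 14.0777; wedge = subsidy = 14.5.
Welfare loss = ½ × 14.0777 × 14.5 = $102.06 thousand.

$102.06 thousand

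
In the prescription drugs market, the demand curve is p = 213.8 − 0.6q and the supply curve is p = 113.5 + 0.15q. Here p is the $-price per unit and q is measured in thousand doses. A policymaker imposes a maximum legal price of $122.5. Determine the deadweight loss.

Competitive equilibrium: 213.8 − 0.6q = 113.5 + 0.15q → q* = 133.7333, p* = 133.56.
At the ceiling p = 122.5, quantity supplied = (122.5 − 113.5)/0.15 = 60.
Willingness to pay at q' = 60: 213.8 − 0.6·60 = 177.8.
Δq = 133.7333 − 60 = 73.7333; wedge = 177.8 − 122.5 = 55.3.
Deadweight loss = ½ × 73.7333 × 55.3 = $2038.73 thousand.

$2038.73 thousand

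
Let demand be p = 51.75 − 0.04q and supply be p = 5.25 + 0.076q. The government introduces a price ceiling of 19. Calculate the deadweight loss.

2805.69

Competitive equilibrium: 51.75 − 0.04q = 5.25 + 0.076q → q* = 400.862069, p* = 35.715517.
At the ceiling p = 19, quantity supplied = (19 − 5.25)/0.076 = 180.921053.
Willingness to pay at q' = 180.921053: 51.75 − 0.04·180.921053 = 44.513158.
Δq = 400.862069 − 180.921053 = 219.941016; wedge = 44.513158 − 19 = 25.513158.
Welfare loss = ½ × 219.941016 × 25.513158 = 2805.69.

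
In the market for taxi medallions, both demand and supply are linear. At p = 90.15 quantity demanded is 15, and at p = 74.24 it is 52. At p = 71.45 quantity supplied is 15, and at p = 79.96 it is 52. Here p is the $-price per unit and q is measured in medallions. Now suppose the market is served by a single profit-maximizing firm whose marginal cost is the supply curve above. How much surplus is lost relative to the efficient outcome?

$96.44

Demand slope = (74.24 − 90.15)/(52 − 15) = −0.43, so p = 96.6 − 0.43q.
Supply slope = (79.96 − 71.45)/(52 − 15) = 0.23, so p = 68 + 0.23q.
Competitive equilibrium: 96.6 − 0.43q = 68 + 0.23q → q* = 43.3333, p* = 77.9667.
Marginal revenue: MR = 96.6 − 0.86q. Set MR = MC: 96.6 − 0.86q = 68 + 0.23q → q_m = 26.2385.
Price p_m = 96.6 − 0.43·26.2385 = 85.3174; MC(q_m) = 68 + 0.23·26.2385 = 74.0349.
Competitive q* = 43.3333, so Δq = 17.0948; wedge = 85.3174 − 74.0349 = 11.2825.
DWL = ½ × 17.0948 × 11.2825 = $96.44.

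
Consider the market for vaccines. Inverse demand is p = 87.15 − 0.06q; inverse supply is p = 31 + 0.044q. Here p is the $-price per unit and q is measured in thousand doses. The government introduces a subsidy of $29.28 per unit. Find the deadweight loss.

Competitive equilibrium: 87.15 − 0.06q = 31 + 0.044q → q* = 539.9038, p* = 54.7558.
The subsidy lowers effective supply by 29.28: p = 1.72 + 0.044q.
New quantity: 87.15 − 0.06q = 1.72 + 0.044q → q' = 821.4423.
Overproduction Δq = 821.4423 − 539.9038 = 281.5385; wedge = subsidy = 29.28.
Deadweight loss = ½ × 281.5385 × 29.28 = $4121.72 thousand.

$4121.72 thousand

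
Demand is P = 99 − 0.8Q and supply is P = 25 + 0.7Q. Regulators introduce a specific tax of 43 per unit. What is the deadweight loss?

Competitive equilibrium: 99 − 0.8Q = 25 + 0.7Q → Q* = 49.3333, P* = 59.5333.
With the tax, the buyer price exceeds the seller price by 43: (99 − 0.8Q) − (25 + 0.7Q) = 43 → Q' = 20.6667.
ΔQ = 49.3333 − 20.6667 = 28.6666; the wedge equals the tax, 43.
DWL = ½ × 28.6666 × 43 = 616.33.

616.33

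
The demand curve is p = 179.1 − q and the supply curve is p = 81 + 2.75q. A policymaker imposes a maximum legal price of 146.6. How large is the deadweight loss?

9.97

Competitive equilibrium: 179.1 − q = 81 + 2.75q → q* = 26.16, p* = 152.94.
At the ceiling p = 146.6, quantity supplied = (146.6 − 81)/2.75 = 23.8545.
Willingness to pay at q' = 23.8545: 179.1 − 1·23.8545 = 155.2455.
Δq = 26.16 − 23.8545 = 2.3055; wedge = 155.2455 − 146.6 = 8.6455.
DWL = ½ × 2.3055 × 8.6455 = 9.97.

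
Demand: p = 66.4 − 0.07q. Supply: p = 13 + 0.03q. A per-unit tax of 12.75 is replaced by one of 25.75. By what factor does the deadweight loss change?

Competitive equilibrium: 66.4 − 0.07q = 13 + 0.03q → q* = 534, p* = 29.02.
For a per-unit tax t: Δq = t/0.1, so DWL = ½·t·(t/0.1) = t²/0.2.
At t = 12.75: DWL = 812.8125. At t = 25.75: DWL = 3315.3125.
Ratio = (25.75/12.75)² = 4.079.

4.079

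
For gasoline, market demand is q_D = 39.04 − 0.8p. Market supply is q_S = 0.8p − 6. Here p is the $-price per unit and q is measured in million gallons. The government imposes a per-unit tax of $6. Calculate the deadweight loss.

In inverse form: demand p = 48.8 − 1.25q, supply p = 7.5 + 1.25q.
Competitive equilibrium: 48.8 − 1.25q = 7.5 + 1.25q → q* = 16.52, p* = 28.15.
With the tax, the buyer price exceeds the seller price by 6: (48.8 − 1.25q) − (7.5 + 1.25q) = 6 → q' = 14.12.
Δq = 16.52 − 14.12 = 2.4; the wedge equals the tax, 6.
The triangle = ½ × 2.4 × 6 = $7.20 million.

$7.20 million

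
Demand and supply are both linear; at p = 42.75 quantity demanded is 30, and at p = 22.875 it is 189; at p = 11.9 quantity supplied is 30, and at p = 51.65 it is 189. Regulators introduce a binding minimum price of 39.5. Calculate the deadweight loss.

593.61

Demand slope = (22.875 − 42.75)/(189 − 30) = −0.125, so p = 46.5 − 0.125q.
Supply slope = (51.65 − 11.9)/(189 − 30) = 0.25, so p = 4.4 + 0.25q.
Competitive equilibrium: 46.5 − 0.125q = 4.4 + 0.25q → q* = 112.2667, p* = 32.4667.
At the floor p = 39.5, quantity demanded = (46.5 − 39.5)/0.125 = 56.
Sellers' marginal cost at q' = 56: 4.4 + 0.25·56 = 18.4.
Δq = 112.2667 − 56 = 56.2667; wedge = 39.5 − 18.4 = 21.1.
Welfare loss = ½ × 56.2667 × 21.1 = 593.61.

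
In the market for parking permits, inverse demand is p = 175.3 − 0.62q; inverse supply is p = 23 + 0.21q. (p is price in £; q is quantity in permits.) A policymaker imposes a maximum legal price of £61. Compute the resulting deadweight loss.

£2.68

Competitive equilibrium: 175.3 − 0.62q = 23 + 0.21q → q* = 183.494, p* = 61.5337.
At the ceiling p = 61, quantity supplied = (61 − 23)/0.21 = 180.9524.
Willingness to pay at q' = 180.9524: 175.3 − 0.62·180.9524 = 63.1095.
Δq = 183.494 − 180.9524 = 2.5416; wedge = 63.1095 − 61 = 2.1095.
The triangle = ½ × 2.5416 × 2.1095 = £2.68.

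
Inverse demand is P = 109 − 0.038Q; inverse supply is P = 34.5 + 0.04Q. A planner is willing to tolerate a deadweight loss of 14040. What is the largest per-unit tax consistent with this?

46.8

Competitive equilibrium: 109 − 0.038Q = 34.5 + 0.04Q → Q* = 955.1282, P* = 72.7051.
A tax t gives ΔQ = t/0.078 and wedge t, so DWL = t²/0.156.
t²/0.156 = 14040 → t² = 2190.24 → t = 46.8.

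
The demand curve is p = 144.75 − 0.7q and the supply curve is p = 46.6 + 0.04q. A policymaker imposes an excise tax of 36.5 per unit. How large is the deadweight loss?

Competitive equilibrium: 144.75 − 0.7q = 46.6 + 0.04q → q* = 132.6351, p* = 51.9054.
With the tax, the buyer price exceeds the seller price by 36.5: (144.75 − 0.7q) − (46.6 + 0.04q) = 36.5 → q' = 83.3108.
Δq = 132.6351 − 83.3108 = 49.3243; the wedge equals the tax, 36.5.
Welfare loss = ½ × 49.3243 × 36.5 = 900.17.

900.17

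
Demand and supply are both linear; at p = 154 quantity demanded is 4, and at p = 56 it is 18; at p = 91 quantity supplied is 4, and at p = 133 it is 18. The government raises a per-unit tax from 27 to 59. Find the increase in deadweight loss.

137.60

Demand slope = (56 − 154)/(18 − 4) = −7, so p = 182 − 7q.
Supply slope = (133 − 91)/(18 − 4) = 3, so p = 79 + 3q.
Competitive equilibrium: 182 − 7q = 79 + 3q → q* = 10.3, p* = 109.9.
For a per-unit tax t: Δq = t/10, so DWL = ½·t·(t/10) = t²/20.
At t = 27: DWL = 36.45. At t = 59: DWL = 174.05.
Increase = 174.05 − 36.45 = 137.60.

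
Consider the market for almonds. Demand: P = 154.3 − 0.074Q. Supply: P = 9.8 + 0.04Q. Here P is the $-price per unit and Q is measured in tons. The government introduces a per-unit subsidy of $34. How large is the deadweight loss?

$5070.18

Competitive equilibrium: 154.3 − 0.074Q = 9.8 + 0.04Q → Q* = 1267.5439, P* = 60.5018.
The subsidy lowers effective supply by 34: P = 0.04Q − 24.2.
New quantity: 154.3 − 0.074Q = 0.04Q − 24.2 → Q' = 1565.7895.
Overproduction ΔQ = 1565.7895 − 1267.5439 = 298.2456; wedge = subsidy = 34.
The triangle = ½ × 298.2456 × 34 = $5070.18.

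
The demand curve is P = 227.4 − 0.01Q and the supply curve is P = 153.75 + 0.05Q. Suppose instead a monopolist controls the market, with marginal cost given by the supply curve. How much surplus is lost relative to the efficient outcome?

922.50

Competitive equilibrium: 227.4 − 0.01Q = 153.75 + 0.05Q → Q* = 1227.5, P* = 215.125.
Marginal revenue: MR = 227.4 − 0.02Q. Set MR = MC: 227.4 − 0.02Q = 153.75 + 0.05Q → Q_m = 1052.14286.
Price P_m = 227.4 − 0.01·1052.14286 = 216.87857; MC(Q_m) = 153.75 + 0.05·1052.14286 = 206.35714.
Competitive Q* = 1227.5, so ΔQ = 175.35714; wedge = 216.87857 − 206.35714 = 10.52143.
Deadweight loss = ½ × 175.35714 × 10.52143 = 922.50.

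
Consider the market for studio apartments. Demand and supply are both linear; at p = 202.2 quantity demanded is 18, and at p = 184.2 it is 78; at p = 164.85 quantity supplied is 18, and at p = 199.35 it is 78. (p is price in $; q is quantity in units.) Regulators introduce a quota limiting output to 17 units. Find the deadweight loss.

$834.94

Demand slope = (184.2 − 202.2)/(78 − 18) = −0.3, so p = 207.6 − 0.3q.
Supply slope = (199.35 − 164.85)/(78 − 18) = 0.575, so p = 154.5 + 0.575q.
Competitive equilibrium: 207.6 − 0.3q = 154.5 + 0.575q → q* = 60.6857, p* = 189.3943.
At q = 17: demand price = 207.6 − 0.3·17 = 202.5; supply price = 154.5 + 0.575·17 = 164.275.
Δq = 60.6857 − 17 = 43.6857; wedge = 202.5 − 164.275 = 38.225.
DWL = ½ × 43.6857 × 38.225 = $834.94.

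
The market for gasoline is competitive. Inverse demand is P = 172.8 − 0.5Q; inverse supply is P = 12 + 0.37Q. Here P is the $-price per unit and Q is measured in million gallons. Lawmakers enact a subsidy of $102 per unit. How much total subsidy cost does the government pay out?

$30811.03 million

Competitive equilibrium: 172.8 − 0.5Q = 12 + 0.37Q → Q* = 184.82759, P* = 80.38621.
The subsidy lowers effective supply by 102: P = 0.37Q − 90.
New quantity: 172.8 − 0.5Q = 0.37Q − 90 → Q' = 302.06897.
Total subsidy cost = 102 × 302.06897 = $30811.03 million.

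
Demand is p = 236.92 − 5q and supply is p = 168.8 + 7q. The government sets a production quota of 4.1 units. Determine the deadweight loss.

14.92

Competitive equilibrium: 236.92 − 5q = 168.8 + 7q → q* = 5.6767, p* = 208.5367.
At q = 4.1: demand price = 236.92 − 5·4.1 = 216.42; supply price = 168.8 + 7·4.1 = 197.5.
Δq = 5.6767 − 4.1 = 1.5767; wedge = 216.42 − 197.5 = 18.92.
Welfare loss = ½ × 1.5767 × 18.92 = 14.92.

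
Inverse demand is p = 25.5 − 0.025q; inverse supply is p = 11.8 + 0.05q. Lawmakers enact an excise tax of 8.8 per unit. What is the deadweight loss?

Competitive equilibrium: 25.5 − 0.025q = 11.8 + 0.05q → q* = 182.6667, p* = 20.9333.
With the tax, the buyer price exceeds the seller price by 8.8: (25.5 − 0.025q) − (11.8 + 0.05q) = 8.8 → q' = 65.3333.
Δq = 182.6667 − 65.3333 = 117.3334; the wedge equals the tax, 8.8.
Welfare loss = ½ × 117.3334 × 8.8 = 516.27.

516.27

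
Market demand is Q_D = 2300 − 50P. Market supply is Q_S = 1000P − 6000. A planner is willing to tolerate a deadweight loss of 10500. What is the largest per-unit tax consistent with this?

In inverse form: demand P = 46 − 0.02Q, supply P = 6 + 0.001Q.
Competitive equilibrium: 46 − 0.02Q = 6 + 0.001Q → Q* = 1904.7619, P* = 7.9048.
A tax t gives ΔQ = t/0.021 and wedge t, so DWL = t²/0.042.
t²/0.042 = 10500 → t² = 441 → t = 21.

21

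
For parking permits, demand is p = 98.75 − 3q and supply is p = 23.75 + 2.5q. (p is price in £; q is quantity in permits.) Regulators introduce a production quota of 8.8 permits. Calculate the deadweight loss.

£64.32

Competitive equilibrium: 98.75 − 3q = 23.75 + 2.5q → q* = 13.6364, p* = 57.8409.
At q = 8.8: demand price = 98.75 − 3·8.8 = 72.35; supply price = 23.75 + 2.5·8.8 = 45.75.
Δq = 13.6364 − 8.8 = 4.8364; wedge = 72.35 − 45.75 = 26.6.
DWL = ½ × 4.8364 × 26.6 = £64.32.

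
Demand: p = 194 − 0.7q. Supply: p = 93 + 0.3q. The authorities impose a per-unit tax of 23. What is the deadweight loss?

264.50

Competitive equilibrium: 194 − 0.7q = 93 + 0.3q → q* = 101, p* = 123.3.
With the tax, the buyer price exceeds the seller price by 23: (194 − 0.7q) − (93 + 0.3q) = 23 → q' = 78.
Δq = 101 − 78 = 23; the wedge equals the tax, 23.
Deadweight loss = ½ × 23 × 23 = 264.50.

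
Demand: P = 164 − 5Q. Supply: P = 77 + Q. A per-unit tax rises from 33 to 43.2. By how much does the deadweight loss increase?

Competitive equilibrium: 164 − 5Q = 77 + Q → Q* = 14.5, P* = 91.5.
For a per-unit tax t: ΔQ = t/6, so DWL = ½·t·(t/6) = t²/12.
At t = 33: DWL = 90.75. At t = 43.2: DWL = 155.52.
Increase = 155.52 − 90.75 = 64.77.

64.77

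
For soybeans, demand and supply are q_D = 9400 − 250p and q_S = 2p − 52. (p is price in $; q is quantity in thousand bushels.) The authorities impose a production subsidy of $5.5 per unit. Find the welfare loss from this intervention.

In inverse form: demand p = 37.6 − 0.004q, supply p = 26 + 0.5q.
Competitive equilibrium: 37.6 − 0.004q = 26 + 0.5q → q* = 23.0159, p* = 37.5079.
The subsidy lowers effective supply by 5.5: p = 20.5 + 0.5q.
New quantity: 37.6 − 0.004q = 20.5 + 0.5q → q' = 33.9286.
Overproduction Δq = 33.9286 − 23.0159 = 10.9127; wedge = subsidy = 5.5.
The triangle = ½ × 10.9127 × 5.5 = $30.01 thousand.

$30.01 thousand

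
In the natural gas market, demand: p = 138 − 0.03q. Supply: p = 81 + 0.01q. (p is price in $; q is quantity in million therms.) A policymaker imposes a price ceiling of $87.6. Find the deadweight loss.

$11704.50 million

Competitive equilibrium: 138 − 0.03q = 81 + 0.01q → q* = 1425, p* = 95.25.
At the ceiling p = 87.6, quantity supplied = (87.6 − 81)/0.01 = 660.
Willingness to pay at q' = 660: 138 − 0.03·660 = 118.2.
Δq = 1425 − 660 = 765; wedge = 118.2 − 87.6 = 30.6.
DWL = ½ × 765 × 30.6 = $11704.50 million.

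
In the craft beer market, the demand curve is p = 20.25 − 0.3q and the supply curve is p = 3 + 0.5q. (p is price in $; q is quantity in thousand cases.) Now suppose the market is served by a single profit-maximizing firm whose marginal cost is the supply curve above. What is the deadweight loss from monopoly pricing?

Competitive equilibrium: 20.25 − 0.3q = 3 + 0.5q → q* = 21.5625, p* = 13.7813.
Marginal revenue: MR = 20.25 − 0.6q. Set MR = MC: 20.25 − 0.6q = 3 + 0.5q → q_m = 15.6818.
Price p_m = 20.25 − 0.3·15.6818 = 15.5455; MC(q_m) = 3 + 0.5·15.6818 = 10.8409.
Competitive q* = 21.5625, so Δq = 5.8807; wedge = 15.5455 − 10.8409 = 4.7046.
The triangle = ½ × 5.8807 × 4.7046 = $13.83 thousand.

$13.83 thousand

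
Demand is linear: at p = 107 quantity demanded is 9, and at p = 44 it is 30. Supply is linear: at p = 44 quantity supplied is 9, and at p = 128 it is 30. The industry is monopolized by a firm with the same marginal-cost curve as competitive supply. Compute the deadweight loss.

102.06

Demand slope = (44 − 107)/(30 − 9) = −3, so p = 134 − 3q.
Supply slope = (128 − 44)/(30 − 9) = 4, so p = 8 + 4q.
Competitive equilibrium: 134 − 3q = 8 + 4q → q* = 18, p* = 80.
Marginal revenue: MR = 134 − 6q. Set MR = MC: 134 − 6q = 8 + 4q → q_m = 12.6.
Price p_m = 134 − 3·12.6 = 96.2; MC(q_m) = 8 + 4·12.6 = 58.4.
Competitive q* = 18, so Δq = 5.4; wedge = 96.2 − 58.4 = 37.8.
Welfare loss = ½ × 5.4 × 37.8 = 102.06.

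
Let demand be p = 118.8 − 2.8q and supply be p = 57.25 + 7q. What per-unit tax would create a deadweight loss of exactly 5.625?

Competitive equilibrium: 118.8 − 2.8q = 57.25 + 7q → q* = 6.2806, p* = 101.2143.
A tax t gives Δq = t/9.8 and wedge t, so DWL = t²/19.6.
t²/19.6 = 5.625 → t² = 110.25 → t = 10.5.

10.5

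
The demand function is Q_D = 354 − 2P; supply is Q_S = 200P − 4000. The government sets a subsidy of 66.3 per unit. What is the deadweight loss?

4352.17

In inverse form: demand P = 177 − 0.5Q, supply P = 20 + 0.005Q.
Competitive equilibrium: 177 − 0.5Q = 20 + 0.005Q → Q* = 310.8911, P* = 21.5545.
The subsidy lowers effective supply by 66.3: P = 0.005Q − 46.3.
New quantity: 177 − 0.5Q = 0.005Q − 46.3 → Q' = 442.1782.
Overproduction ΔQ = 442.1782 − 310.8911 = 131.2871; wedge = subsidy = 66.3.
DWL = ½ × 131.2871 × 66.3 = 4352.17.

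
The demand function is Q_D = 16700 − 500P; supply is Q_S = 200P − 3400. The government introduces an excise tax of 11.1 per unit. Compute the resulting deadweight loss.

8800.71

In inverse form: demand P = 33.4 − 0.002Q, supply P = 17 + 0.005Q.
Competitive equilibrium: 33.4 − 0.002Q = 17 + 0.005Q → Q* = 2342.8571, P* = 28.7143.
With the tax, the buyer price exceeds the seller price by 11.1: (33.4 − 0.002Q) − (17 + 0.005Q) = 11.1 → Q' = 757.1429.
ΔQ = 2342.8571 − 757.1429 = 1585.7142; the wedge equals the tax, 11.1.
Deadweight loss = ½ × 1585.7142 × 11.1 = 8800.71.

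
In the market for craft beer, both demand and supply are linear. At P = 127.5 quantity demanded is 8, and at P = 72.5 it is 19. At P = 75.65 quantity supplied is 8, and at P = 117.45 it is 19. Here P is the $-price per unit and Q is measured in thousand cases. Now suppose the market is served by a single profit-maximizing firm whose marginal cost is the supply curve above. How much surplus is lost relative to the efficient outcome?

Demand slope = (72.5 − 127.5)/(19 − 8) = −5, so P = 167.5 − 5Q.
Supply slope = (117.45 − 75.65)/(19 − 8) = 3.8, so P = 45.25 + 3.8Q.
Competitive equilibrium: 167.5 − 5Q = 45.25 + 3.8Q → Q* = 13.892, P* = 98.0398.
Marginal revenue: MR = 167.5 − 10Q. Set MR = MC: 167.5 − 10Q = 45.25 + 3.8Q → Q_m = 8.8587.
Price P_m = 167.5 − 5·8.8587 = 123.2065; MC(Q_m) = 45.25 + 3.8·8.8587 = 78.9131.
Competitive Q* = 13.892, so ΔQ = 5.0333; wedge = 123.2065 − 78.9131 = 44.2934.
Welfare loss = ½ × 5.0333 × 44.2934 = $111.47 thousand.

$111.47 thousand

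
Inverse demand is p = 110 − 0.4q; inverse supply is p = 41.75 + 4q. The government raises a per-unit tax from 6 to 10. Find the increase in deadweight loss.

7.27

Competitive equilibrium: 110 − 0.4q = 41.75 + 4q → q* = 15.5114, p* = 103.7955.
For a per-unit tax t: Δq = t/4.4, so DWL = ½·t·(t/4.4) = t²/8.8.
At t = 6: DWL = 4.091. At t = 10: DWL = 11.364.
Increase = 11.364 − 4.091 = 7.27.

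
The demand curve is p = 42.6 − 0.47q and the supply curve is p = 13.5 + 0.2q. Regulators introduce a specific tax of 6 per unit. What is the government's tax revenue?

Competitive equilibrium: 42.6 − 0.47q = 13.5 + 0.2q → q* = 43.4328, p* = 22.1866.
With the tax, the buyer price exceeds the seller price by 6: (42.6 − 0.47q) − (13.5 + 0.2q) = 6 → q' = 34.4776.
Tax revenue = 6 × 34.4776 = 206.87.

206.87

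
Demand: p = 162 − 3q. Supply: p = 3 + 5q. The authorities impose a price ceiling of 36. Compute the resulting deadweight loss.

704.90

Competitive equilibrium: 162 − 3q = 3 + 5q → q* = 19.875, p* = 102.375.
At the ceiling p = 36, quantity supplied = (36 − 3)/5 = 6.6.
Willingness to pay at q' = 6.6: 162 − 3·6.6 = 142.2.
Δq = 19.875 − 6.6 = 13.275; wedge = 142.2 − 36 = 106.2.
Welfare loss = ½ × 13.275 × 106.2 = 704.90.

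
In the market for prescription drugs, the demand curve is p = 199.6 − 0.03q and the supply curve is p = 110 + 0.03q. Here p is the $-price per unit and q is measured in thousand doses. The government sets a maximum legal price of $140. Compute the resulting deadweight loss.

$7301.33 thousand

Competitive equilibrium: 199.6 − 0.03q = 110 + 0.03q → q* = 1493.3333, p* = 154.8.
At the ceiling p = 140, quantity supplied = (140 − 110)/0.03 = 1000.
Willingness to pay at q' = 1000: 199.6 − 0.03·1000 = 169.6.
Δq = 1493.3333 − 1000 = 493.3333; wedge = 169.6 − 140 = 29.6.
The triangle = ½ × 493.3333 × 29.6 = $7301.33 thousand.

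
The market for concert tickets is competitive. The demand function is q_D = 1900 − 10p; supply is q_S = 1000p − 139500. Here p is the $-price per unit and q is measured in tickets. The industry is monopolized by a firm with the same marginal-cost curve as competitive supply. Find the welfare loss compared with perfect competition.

$3124.92

In inverse form: demand p = 190 − 0.1q, supply p = 139.5 + 0.001q.
Competitive equilibrium: 190 − 0.1q = 139.5 + 0.001q → q* = 500, p* = 140.
Marginal revenue: MR = 190 − 0.2q. Set MR = MC: 190 − 0.2q = 139.5 + 0.001q → q_m = 251.24378.
Price p_m = 190 − 0.1·251.24378 = 164.87562; MC(q_m) = 139.5 + 0.001·251.24378 = 139.75124.
Competitive q* = 500, so Δq = 248.75622; wedge = 164.87562 − 139.75124 = 25.12438.
Deadweight loss = ½ × 248.75622 × 25.12438 = $3124.92.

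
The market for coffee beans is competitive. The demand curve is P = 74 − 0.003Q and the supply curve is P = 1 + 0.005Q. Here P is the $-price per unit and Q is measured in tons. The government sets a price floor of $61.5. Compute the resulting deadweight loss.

$98340.28

Competitive equilibrium: 74 − 0.003Q = 1 + 0.005Q → Q* = 9125, P* = 46.625.
At the floor P = 61.5, quantity demanded = (74 − 61.5)/0.003 = 4166.666667.
Sellers' marginal cost at Q' = 4166.666667: 1 + 0.005·4166.666667 = 21.833333.
ΔQ = 9125 − 4166.666667 = 4958.333333; wedge = 61.5 − 21.833333 = 39.666667.
The triangle = ½ × 4958.333333 × 39.666667 = $98340.28.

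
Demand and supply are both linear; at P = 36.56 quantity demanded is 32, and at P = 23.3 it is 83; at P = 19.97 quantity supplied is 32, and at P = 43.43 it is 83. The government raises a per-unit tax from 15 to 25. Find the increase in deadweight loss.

Demand slope = (23.3 − 36.56)/(83 − 32) = −0.26, so P = 44.88 − 0.26Q.
Supply slope = (43.43 − 19.97)/(83 − 32) = 0.46, so P = 5.25 + 0.46Q.
Competitive equilibrium: 44.88 − 0.26Q = 5.25 + 0.46Q → Q* = 55.0417, P* = 30.5692.
For a per-unit tax t: ΔQ = t/0.72, so DWL = ½·t·(t/0.72) = t²/1.44.
At t = 15: DWL = 156.25. At t = 25: DWL = 434.028.
Increase = 434.028 − 156.25 = 277.78.

277.78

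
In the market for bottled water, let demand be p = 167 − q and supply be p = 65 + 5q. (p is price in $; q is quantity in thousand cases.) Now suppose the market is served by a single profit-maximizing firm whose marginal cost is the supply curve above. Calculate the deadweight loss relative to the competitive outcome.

$17.69 thousand

Competitive equilibrium: 167 − q = 65 + 5q → q* = 17, p* = 150.
Marginal revenue: MR = 167 − 2q. Set MR = MC: 167 − 2q = 65 + 5q → q_m = 14.5714.
Price p_m = 167 − 1·14.5714 = 152.4286; MC(q_m) = 65 + 5·14.5714 = 137.857.
Competitive q* = 17, so Δq = 2.4286; wedge = 152.4286 − 137.857 = 14.5716.
The triangle = ½ × 2.4286 × 14.5716 = $17.69 thousand.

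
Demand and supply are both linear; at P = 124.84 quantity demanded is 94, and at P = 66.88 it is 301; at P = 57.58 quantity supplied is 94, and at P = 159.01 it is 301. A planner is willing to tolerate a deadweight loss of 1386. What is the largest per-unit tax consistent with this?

Demand slope = (66.88 − 124.84)/(301 − 94) = −0.28, so P = 151.16 − 0.28Q.
Supply slope = (159.01 − 57.58)/(301 − 94) = 0.49, so P = 11.52 + 0.49Q.
Competitive equilibrium: 151.16 − 0.28Q = 11.52 + 0.49Q → Q* = 181.3506, P* = 100.3818.
A tax t gives ΔQ = t/0.77 and wedge t, so DWL = t²/1.54.
t²/1.54 = 1386 → t² = 2134.44 → t = 46.2.

46.2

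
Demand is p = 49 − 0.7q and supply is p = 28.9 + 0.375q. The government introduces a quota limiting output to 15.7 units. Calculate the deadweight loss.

4.83

Competitive equilibrium: 49 − 0.7q = 28.9 + 0.375q → q* = 18.6977, p* = 35.9116.
At q = 15.7: demand price = 49 − 0.7·15.7 = 38.01; supply price = 28.9 + 0.375·15.7 = 34.7875.
Δq = 18.6977 − 15.7 = 2.9977; wedge = 38.01 − 34.7875 = 3.2225.
Welfare loss = ½ × 2.9977 × 3.2225 = 4.83.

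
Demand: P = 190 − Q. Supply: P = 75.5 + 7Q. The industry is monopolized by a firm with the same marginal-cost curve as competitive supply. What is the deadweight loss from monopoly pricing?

Competitive equilibrium: 190 − Q = 75.5 + 7Q → Q* = 14.3125, P* = 175.6875.
Marginal revenue: MR = 190 − 2Q. Set MR = MC: 190 − 2Q = 75.5 + 7Q → Q_m = 12.7222.
Price P_m = 190 − 1·12.7222 = 177.2778; MC(Q_m) = 75.5 + 7·12.7222 = 164.5554.
Competitive Q* = 14.3125, so ΔQ = 1.5903; wedge = 177.2778 − 164.5554 = 12.7224.
Welfare loss = ½ × 1.5903 × 12.7224 = 10.12.

10.12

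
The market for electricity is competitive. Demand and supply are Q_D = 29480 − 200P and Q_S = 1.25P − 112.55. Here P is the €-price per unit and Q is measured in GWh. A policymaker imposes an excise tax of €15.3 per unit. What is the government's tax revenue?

In inverse form: demand P = 147.4 − 0.005Q, supply P = 90.04 + 0.8Q.
Competitive equilibrium: 147.4 − 0.005Q = 90.04 + 0.8Q → Q* = 71.2547, P* = 147.0437.
With the tax, the buyer price exceeds the seller price by 15.3: (147.4 − 0.005Q) − (90.04 + 0.8Q) = 15.3 → Q' = 52.2484.
Tax revenue = 15.3 × 52.2484 = €799.40.

€799.40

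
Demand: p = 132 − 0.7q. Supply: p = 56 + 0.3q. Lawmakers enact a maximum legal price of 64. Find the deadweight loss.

Competitive equilibrium: 132 − 0.7q = 56 + 0.3q → q* = 76, p* = 78.8.
At the ceiling p = 64, quantity supplied = (64 − 56)/0.3 = 26.6667.
Willingness to pay at q' = 26.6667: 132 − 0.7·26.6667 = 113.3333.
Δq = 76 − 26.6667 = 49.3333; wedge = 113.3333 − 64 = 49.3333.
Deadweight loss = ½ × 49.3333 × 49.3333 = 1216.89.

1216.89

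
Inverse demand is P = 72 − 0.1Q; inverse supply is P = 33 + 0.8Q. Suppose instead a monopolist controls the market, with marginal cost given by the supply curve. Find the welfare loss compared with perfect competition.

Competitive equilibrium: 72 − 0.1Q = 33 + 0.8Q → Q* = 43.3333, P* = 67.6667.
Marginal revenue: MR = 72 − 0.2Q. Set MR = MC: 72 − 0.2Q = 33 + 0.8Q → Q_m = 39.
Price P_m = 72 − 0.1·39 = 68.1; MC(Q_m) = 33 + 0.8·39 = 64.2.
Competitive Q* = 43.3333, so ΔQ = 4.3333; wedge = 68.1 − 64.2 = 3.9.
Deadweight loss = ½ × 4.3333 × 3.9 = 8.45.

8.45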